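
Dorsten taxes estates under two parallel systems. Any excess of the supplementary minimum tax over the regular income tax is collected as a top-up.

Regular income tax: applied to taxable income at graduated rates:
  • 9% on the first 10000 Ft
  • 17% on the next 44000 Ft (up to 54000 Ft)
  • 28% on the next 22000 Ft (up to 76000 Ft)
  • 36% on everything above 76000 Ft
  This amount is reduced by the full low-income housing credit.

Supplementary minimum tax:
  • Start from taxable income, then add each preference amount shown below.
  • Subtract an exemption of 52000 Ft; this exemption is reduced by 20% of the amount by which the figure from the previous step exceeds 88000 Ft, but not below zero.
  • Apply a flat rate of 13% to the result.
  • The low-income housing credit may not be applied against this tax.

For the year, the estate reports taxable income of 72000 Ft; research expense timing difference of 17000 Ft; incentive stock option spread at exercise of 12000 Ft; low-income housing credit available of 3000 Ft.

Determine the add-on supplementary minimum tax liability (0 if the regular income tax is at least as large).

Supplementary minimum tax:
  Adjusted income: 72000 Ft + 17000 Ft + 12000 Ft = 101000 Ft
  Exemption: 52000 Ft − 20% × (101000 Ft − 88000 Ft) = 52000 Ft − 2600 Ft = 49400 Ft
  Base: 101000 Ft − 49400 Ft = 51600 Ft
  51600 Ft × 13% = 6708 Ft

Regular income tax:
  10000 Ft × 9% = 900 Ft
  44000 Ft × 17% = 7480 Ft
  18000 Ft × 28% = 5040 Ft
  → 13420 Ft
  Less low-income housing credit 3000 Ft → 10420 Ft

6708 Ft ≤ 10420 Ft, so no add-on is due.

0 Ft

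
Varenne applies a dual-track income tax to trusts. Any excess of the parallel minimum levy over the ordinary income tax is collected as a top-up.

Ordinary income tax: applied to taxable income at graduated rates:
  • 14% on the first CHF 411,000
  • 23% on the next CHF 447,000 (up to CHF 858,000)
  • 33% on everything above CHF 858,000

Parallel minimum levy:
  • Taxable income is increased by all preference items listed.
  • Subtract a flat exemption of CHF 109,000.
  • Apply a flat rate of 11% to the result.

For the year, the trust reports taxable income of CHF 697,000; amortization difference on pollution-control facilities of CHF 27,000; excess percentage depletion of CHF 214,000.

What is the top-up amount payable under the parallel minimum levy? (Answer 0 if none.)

Parallel minimum levy:
  Adjusted income: CHF 697,000 + CHF 27,000 + CHF 214,000 = CHF 938,000
  Less exemption CHF 109,000 → base CHF 829,000
  CHF 829,000 × 11% = CHF 91,190

Ordinary income tax:
  CHF 411,000 × 14% = CHF 57,540
  CHF 286,000 × 23% = CHF 65,780
  → CHF 123,320

CHF 91,190 ≤ CHF 123,320, so no add-on is due.

CHF 0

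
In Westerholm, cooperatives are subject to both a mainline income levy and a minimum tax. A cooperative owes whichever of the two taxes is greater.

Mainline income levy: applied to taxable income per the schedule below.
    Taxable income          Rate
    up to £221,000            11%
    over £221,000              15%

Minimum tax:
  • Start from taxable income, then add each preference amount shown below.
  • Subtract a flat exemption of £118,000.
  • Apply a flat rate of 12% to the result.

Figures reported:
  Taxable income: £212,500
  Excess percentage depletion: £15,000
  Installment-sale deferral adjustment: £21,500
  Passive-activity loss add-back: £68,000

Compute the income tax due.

Mainline income levy:
  £212,500 × 11% = £23,375

Minimum tax:
  Adjusted income: £212,500 + £15,000 + £21,500 + £68,000 = £317,000
  Less exemption £118,000 → base £199,000
  £199,000 × 12% = £23,880

£23,880 > £23,375, so the minimum tax is the binding amount.

£23,880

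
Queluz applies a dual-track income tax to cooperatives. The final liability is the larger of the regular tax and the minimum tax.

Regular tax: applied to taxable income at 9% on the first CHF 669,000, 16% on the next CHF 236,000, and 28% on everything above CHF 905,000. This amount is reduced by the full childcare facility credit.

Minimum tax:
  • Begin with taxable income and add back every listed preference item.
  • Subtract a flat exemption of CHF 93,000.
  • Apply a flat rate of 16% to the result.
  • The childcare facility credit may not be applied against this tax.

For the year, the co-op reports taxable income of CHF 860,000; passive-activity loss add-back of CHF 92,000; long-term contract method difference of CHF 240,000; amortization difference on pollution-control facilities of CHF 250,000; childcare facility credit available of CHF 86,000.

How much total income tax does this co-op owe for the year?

CHF 215,840

Regular tax:
  CHF 669,000 × 9% = CHF 60,210
  CHF 191,000 × 16% = CHF 30,560
  → CHF 90,770
  Less childcare facility credit CHF 86,000 → CHF 4,770

Minimum tax:
  Adjusted income: CHF 860,000 + CHF 92,000 + CHF 240,000 + CHF 250,000 = CHF 1,442,000
  Less exemption CHF 93,000 → base CHF 1,349,000
  CHF 1,349,000 × 16% = CHF 215,840

CHF 215,840 > CHF 4,770, so the minimum tax is the binding amount.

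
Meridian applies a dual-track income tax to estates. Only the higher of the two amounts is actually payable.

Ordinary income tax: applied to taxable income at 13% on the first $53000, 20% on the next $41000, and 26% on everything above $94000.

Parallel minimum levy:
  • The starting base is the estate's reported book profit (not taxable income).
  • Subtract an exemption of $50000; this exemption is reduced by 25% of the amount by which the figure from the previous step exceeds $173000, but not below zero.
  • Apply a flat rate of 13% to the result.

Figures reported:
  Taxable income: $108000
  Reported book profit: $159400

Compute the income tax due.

Parallel minimum levy:
  Base (reported book profit): $159400
  Exemption: $159400 ≤ $173000, so full $50000 applies
  Base: $159400 − $50000 = $109400
  $109400 × 13% = $14222

Ordinary income tax:
  $53000 × 13% = $6890
  $41000 × 20% = $8200
  $14000 × 26% = $3640
  → $18730

$18730 > $14222, so the ordinary income tax governs.

$18730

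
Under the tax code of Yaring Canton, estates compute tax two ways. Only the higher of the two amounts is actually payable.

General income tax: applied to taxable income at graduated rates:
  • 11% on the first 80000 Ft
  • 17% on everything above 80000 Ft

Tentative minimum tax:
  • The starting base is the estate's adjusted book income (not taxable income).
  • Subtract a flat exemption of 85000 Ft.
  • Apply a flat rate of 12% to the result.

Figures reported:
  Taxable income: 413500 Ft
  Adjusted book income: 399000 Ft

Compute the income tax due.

65495 Ft

Tentative minimum tax:
  Base (adjusted book income): 399000 Ft
  Less exemption 85000 Ft → base 314000 Ft
  314000 Ft × 12% = 37680 Ft

General income tax:
  80000 Ft × 11% = 8800 Ft
  333500 Ft × 17% = 56695 Ft
  → 65495 Ft

65495 Ft > 37680 Ft, so the general income tax governs.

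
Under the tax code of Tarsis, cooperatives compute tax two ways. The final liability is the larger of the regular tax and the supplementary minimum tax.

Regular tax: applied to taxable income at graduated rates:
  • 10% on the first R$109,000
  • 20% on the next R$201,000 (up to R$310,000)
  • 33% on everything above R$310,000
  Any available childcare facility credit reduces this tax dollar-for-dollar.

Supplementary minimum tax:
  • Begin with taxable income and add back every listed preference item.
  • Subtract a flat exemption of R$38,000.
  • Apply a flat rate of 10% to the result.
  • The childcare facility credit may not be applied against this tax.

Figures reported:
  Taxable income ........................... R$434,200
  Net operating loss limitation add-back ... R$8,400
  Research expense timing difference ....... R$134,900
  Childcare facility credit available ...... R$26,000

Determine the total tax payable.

R$66,086

Regular tax:
  R$109,000 × 10% = R$10,900
  R$201,000 × 20% = R$40,200
  R$124,200 × 33% = R$40,986
  → R$92,086
  Less childcare facility credit R$26,000 → R$66,086

Supplementary minimum tax:
  Adjusted income: R$434,200 + R$8,400 + R$134,900 = R$577,500
  Less exemption R$38,000 → base R$539,500
  R$539,500 × 10% = R$53,950

R$66,086 > R$53,950, so the regular tax governs.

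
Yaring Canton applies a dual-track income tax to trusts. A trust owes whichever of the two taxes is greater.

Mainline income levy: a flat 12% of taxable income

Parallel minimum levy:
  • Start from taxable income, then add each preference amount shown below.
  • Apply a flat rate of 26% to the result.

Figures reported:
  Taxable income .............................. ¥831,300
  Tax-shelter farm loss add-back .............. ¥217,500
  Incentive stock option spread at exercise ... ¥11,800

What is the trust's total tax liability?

Mainline income levy:
  ¥831,300 × 12% = ¥99,756

Parallel minimum levy:
  Adjusted income: ¥831,300 + ¥217,500 + ¥11,800 = ¥1,060,600
  ¥1,060,600 × 26% = ¥275,756

¥275,756 > ¥99,756, so the parallel minimum levy is the binding amount.

¥275,756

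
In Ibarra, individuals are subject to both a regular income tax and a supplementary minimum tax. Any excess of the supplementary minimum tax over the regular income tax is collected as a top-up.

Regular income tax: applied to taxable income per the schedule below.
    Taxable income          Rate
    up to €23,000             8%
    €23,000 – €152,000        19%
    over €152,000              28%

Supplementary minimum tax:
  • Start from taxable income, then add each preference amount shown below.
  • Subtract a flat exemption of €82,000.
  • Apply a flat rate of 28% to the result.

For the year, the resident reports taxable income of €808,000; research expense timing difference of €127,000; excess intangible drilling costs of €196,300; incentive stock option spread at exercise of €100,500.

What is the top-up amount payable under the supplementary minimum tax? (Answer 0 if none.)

€111,914

Regular income tax:
  €23,000 × 8% = €1,840
  €129,000 × 19% = €24,510
  €656,000 × 28% = €183,680
  → €210,030

Supplementary minimum tax:
  Adjusted income: €808,000 + €127,000 + €196,300 + €100,500 = €1,231,800
  Less exemption €82,000 → base €1,149,800
  €1,149,800 × 28% = €321,944

Excess of supplementary minimum tax over regular income tax: €321,944 − €210,030 = €111,914.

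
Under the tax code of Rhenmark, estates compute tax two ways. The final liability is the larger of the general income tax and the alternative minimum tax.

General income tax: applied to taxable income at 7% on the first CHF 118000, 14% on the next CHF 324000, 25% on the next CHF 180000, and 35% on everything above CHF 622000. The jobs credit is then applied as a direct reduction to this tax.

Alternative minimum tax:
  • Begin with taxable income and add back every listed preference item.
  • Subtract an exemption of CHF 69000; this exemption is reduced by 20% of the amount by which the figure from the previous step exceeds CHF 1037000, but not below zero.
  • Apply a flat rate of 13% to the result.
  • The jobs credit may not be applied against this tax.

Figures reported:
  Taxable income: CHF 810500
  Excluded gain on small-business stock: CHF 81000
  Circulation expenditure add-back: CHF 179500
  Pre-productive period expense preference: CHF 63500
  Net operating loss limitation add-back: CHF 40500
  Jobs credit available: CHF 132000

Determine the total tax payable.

CHF 147368

General income tax:
  CHF 118000 × 7% = CHF 8260
  CHF 324000 × 14% = CHF 45360
  CHF 180000 × 25% = CHF 45000
  CHF 188500 × 35% = CHF 65975
  → CHF 164595
  Less jobs credit CHF 132000 → CHF 32595

Alternative minimum tax:
  Adjusted income: CHF 810500 + CHF 81000 + CHF 179500 + CHF 63500 + CHF 40500 = CHF 1175000
  Exemption: CHF 69000 − 20% × (CHF 1175000 − CHF 1037000) = CHF 69000 − CHF 27600 = CHF 41400
  Base: CHF 1175000 − CHF 41400 = CHF 1133600
  CHF 1133600 × 13% = CHF 147368

CHF 147368 > CHF 32595, so the alternative minimum tax is the binding amount.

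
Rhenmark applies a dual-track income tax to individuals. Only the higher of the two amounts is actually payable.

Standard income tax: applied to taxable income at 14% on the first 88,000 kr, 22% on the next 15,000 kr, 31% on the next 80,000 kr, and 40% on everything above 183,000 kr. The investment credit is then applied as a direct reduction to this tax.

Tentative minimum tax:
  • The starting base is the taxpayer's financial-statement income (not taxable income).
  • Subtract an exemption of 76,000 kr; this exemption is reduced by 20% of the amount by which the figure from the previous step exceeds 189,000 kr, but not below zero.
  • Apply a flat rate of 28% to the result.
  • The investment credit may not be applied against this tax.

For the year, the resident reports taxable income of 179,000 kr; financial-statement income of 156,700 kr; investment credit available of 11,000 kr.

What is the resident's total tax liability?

Tentative minimum tax:
  Base (financial-statement income): 156,700 kr
  Exemption: 156,700 kr ≤ 189,000 kr, so full 76,000 kr applies
  Base: 156,700 kr − 76,000 kr = 80,700 kr
  80,700 kr × 28% = 22,596 kr

Standard income tax:
  88,000 kr × 14% = 12,320 kr
  15,000 kr × 22% = 3,300 kr
  76,000 kr × 31% = 23,560 kr
  → 39,180 kr
  Less investment credit 11,000 kr → 28,180 kr

28,180 kr > 22,596 kr, so the standard income tax governs.

28,180 kr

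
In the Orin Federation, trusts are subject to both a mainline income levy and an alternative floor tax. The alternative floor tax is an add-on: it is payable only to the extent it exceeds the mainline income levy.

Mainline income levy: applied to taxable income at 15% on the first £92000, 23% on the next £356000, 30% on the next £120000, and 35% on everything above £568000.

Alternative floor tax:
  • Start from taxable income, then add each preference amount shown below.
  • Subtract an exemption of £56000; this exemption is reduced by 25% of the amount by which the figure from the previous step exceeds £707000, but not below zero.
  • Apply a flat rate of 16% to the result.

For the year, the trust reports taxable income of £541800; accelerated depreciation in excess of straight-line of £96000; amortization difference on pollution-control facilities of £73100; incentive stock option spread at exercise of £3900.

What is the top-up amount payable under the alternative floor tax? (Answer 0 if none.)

£0

Alternative floor tax:
  Adjusted income: £541800 + £96000 + £73100 + £3900 = £714800
  Exemption: £56000 − 25% × (£714800 − £707000) = £56000 − £1950 = £54050
  Base: £714800 − £54050 = £660750
  £660750 × 16% = £105720

Mainline income levy:
  £92000 × 15% = £13800
  £356000 × 23% = £81880
  £93800 × 30% = £28140
  → £123820

£105720 ≤ £123820, so no add-on is due.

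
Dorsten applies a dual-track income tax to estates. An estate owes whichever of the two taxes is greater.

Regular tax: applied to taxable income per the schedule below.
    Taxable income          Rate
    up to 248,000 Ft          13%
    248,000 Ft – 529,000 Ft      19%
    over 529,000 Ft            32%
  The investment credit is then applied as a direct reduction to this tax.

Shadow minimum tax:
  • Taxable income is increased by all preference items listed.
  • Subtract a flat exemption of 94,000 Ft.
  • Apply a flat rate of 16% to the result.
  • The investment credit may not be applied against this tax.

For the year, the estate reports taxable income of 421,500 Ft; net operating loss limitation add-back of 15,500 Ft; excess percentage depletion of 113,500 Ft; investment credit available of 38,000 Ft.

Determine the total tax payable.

Shadow minimum tax:
  Adjusted income: 421,500 Ft + 15,500 Ft + 113,500 Ft = 550,500 Ft
  Less exemption 94,000 Ft → base 456,500 Ft
  456,500 Ft × 16% = 73,040 Ft

Regular tax:
  248,000 Ft × 13% = 32,240 Ft
  173,500 Ft × 19% = 32,965 Ft
  → 65,205 Ft
  Less investment credit 38,000 Ft → 27,205 Ft

73,040 Ft > 27,205 Ft, so the shadow minimum tax is the binding amount.

73,040 Ft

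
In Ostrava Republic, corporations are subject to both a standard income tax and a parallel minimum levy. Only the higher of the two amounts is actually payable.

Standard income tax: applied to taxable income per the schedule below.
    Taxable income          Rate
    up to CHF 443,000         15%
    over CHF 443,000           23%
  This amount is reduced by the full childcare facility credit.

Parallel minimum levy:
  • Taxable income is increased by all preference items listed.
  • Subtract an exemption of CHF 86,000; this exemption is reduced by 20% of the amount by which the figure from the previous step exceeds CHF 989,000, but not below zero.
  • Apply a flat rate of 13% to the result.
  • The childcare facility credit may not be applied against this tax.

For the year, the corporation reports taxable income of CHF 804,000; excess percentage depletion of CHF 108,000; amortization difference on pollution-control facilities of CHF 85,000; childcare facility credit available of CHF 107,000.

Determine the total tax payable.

Standard income tax:
  CHF 443,000 × 15% = CHF 66,450
  CHF 361,000 × 23% = CHF 83,030
  → CHF 149,480
  Less childcare facility credit CHF 107,000 → CHF 42,480

Parallel minimum levy:
  Adjusted income: CHF 804,000 + CHF 108,000 + CHF 85,000 = CHF 997,000
  Exemption: CHF 86,000 − 20% × (CHF 997,000 − CHF 989,000) = CHF 86,000 − CHF 1,600 = CHF 84,400
  Base: CHF 997,000 − CHF 84,400 = CHF 912,600
  CHF 912,600 × 13% = CHF 118,638

CHF 118,638 > CHF 42,480, so the parallel minimum levy is the binding amount.

CHF 118,638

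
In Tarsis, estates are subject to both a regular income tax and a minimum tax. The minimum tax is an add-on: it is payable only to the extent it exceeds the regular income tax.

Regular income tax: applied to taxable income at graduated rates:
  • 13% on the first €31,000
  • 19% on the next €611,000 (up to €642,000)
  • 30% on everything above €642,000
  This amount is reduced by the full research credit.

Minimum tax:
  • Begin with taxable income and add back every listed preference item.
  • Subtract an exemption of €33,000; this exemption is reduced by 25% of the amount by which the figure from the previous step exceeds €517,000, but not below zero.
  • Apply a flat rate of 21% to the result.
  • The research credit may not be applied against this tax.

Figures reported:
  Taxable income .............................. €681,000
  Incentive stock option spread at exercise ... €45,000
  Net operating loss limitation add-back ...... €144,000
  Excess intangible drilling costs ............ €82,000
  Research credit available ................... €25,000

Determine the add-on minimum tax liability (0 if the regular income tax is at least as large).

€93,100

Minimum tax:
  Adjusted income: €681,000 + €45,000 + €144,000 + €82,000 = €952,000
  Exemption: 25% × (€952,000 − €517,000) = €108,750 ≥ €33,000, so the exemption is fully phased out
  Base: €952,000 − €0 = €952,000
  €952,000 × 21% = €199,920

Regular income tax:
  €31,000 × 13% = €4,030
  €611,000 × 19% = €116,090
  €39,000 × 30% = €11,700
  → €131,820
  Less research credit €25,000 → €106,820

Excess of minimum tax over regular income tax: €199,920 − €106,820 = €93,100.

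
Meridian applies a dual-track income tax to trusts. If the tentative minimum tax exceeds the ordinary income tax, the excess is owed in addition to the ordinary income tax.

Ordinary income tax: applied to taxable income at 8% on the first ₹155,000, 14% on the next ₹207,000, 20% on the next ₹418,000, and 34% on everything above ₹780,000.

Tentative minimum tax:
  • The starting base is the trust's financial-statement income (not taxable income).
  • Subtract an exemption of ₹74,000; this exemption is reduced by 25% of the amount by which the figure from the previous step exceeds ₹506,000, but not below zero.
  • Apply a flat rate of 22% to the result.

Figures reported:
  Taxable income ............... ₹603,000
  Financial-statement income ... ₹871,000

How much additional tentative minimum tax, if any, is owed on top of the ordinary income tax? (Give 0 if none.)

Tentative minimum tax:
  Base (financial-statement income): ₹871,000
  Exemption: 25% × (₹871,000 − ₹506,000) = ₹91,250 ≥ ₹74,000, so the exemption is fully phased out
  Base: ₹871,000 − ₹0 = ₹871,000
  ₹871,000 × 22% = ₹191,620

Ordinary income tax:
  ₹155,000 × 8% = ₹12,400
  ₹207,000 × 14% = ₹28,980
  ₹241,000 × 20% = ₹48,200
  → ₹89,580

Excess of tentative minimum tax over ordinary income tax: ₹191,620 − ₹89,580 = ₹102,040.

₹102,040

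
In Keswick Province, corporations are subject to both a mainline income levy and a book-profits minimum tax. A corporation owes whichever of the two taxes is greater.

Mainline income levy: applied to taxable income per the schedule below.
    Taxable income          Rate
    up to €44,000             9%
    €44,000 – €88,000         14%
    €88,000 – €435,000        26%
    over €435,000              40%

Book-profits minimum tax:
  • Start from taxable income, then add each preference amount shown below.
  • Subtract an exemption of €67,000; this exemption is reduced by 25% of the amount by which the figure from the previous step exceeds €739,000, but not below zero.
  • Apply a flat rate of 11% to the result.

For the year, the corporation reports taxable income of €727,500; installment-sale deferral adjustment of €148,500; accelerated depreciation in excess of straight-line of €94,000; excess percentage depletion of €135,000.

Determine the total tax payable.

€217,340

Book-profits minimum tax:
  Adjusted income: €727,500 + €148,500 + €94,000 + €135,000 = €1,105,000
  Exemption: 25% × (€1,105,000 − €739,000) = €91,500 ≥ €67,000, so the exemption is fully phased out
  Base: €1,105,000 − €0 = €1,105,000
  €1,105,000 × 11% = €121,550

Mainline income levy:
  €44,000 × 9% = €3,960
  €44,000 × 14% = €6,160
  €347,000 × 26% = €90,220
  €292,500 × 40% = €117,000
  → €217,340

€217,340 > €121,550, so the mainline income levy governs.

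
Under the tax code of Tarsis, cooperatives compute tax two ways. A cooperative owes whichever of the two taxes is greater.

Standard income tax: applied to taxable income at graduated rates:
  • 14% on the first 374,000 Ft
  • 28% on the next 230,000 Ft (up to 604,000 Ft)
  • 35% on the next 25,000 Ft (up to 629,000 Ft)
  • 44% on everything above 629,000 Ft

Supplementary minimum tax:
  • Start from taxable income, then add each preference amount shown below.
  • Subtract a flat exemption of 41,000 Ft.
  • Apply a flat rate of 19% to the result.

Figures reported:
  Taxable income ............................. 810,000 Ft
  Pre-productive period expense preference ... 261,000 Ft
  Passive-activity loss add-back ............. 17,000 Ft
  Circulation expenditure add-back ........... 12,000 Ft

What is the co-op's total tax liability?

205,150 Ft

Supplementary minimum tax:
  Adjusted income: 810,000 Ft + 261,000 Ft + 17,000 Ft + 12,000 Ft = 1,100,000 Ft
  Less exemption 41,000 Ft → base 1,059,000 Ft
  1,059,000 Ft × 19% = 201,210 Ft

Standard income tax:
  374,000 Ft × 14% = 52,360 Ft
  230,000 Ft × 28% = 64,400 Ft
  25,000 Ft × 35% = 8,750 Ft
  181,000 Ft × 44% = 79,640 Ft
  → 205,150 Ft

205,150 Ft > 201,210 Ft, so the standard income tax governs.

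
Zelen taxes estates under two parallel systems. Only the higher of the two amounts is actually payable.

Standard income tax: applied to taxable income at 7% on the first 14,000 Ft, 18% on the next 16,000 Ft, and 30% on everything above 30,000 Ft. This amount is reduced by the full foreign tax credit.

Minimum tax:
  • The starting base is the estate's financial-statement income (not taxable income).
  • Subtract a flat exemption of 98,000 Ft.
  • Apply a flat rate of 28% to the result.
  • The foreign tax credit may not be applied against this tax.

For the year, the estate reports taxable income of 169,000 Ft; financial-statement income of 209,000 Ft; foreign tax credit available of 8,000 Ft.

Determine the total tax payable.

37,560 Ft

Standard income tax:
  14,000 Ft × 7% = 980 Ft
  16,000 Ft × 18% = 2,880 Ft
  139,000 Ft × 30% = 41,700 Ft
  → 45,560 Ft
  Less foreign tax credit 8,000 Ft → 37,560 Ft

Minimum tax:
  Base (financial-statement income): 209,000 Ft
  Less exemption 98,000 Ft → base 111,000 Ft
  111,000 Ft × 28% = 31,080 Ft

37,560 Ft > 31,080 Ft, so the standard income tax governs.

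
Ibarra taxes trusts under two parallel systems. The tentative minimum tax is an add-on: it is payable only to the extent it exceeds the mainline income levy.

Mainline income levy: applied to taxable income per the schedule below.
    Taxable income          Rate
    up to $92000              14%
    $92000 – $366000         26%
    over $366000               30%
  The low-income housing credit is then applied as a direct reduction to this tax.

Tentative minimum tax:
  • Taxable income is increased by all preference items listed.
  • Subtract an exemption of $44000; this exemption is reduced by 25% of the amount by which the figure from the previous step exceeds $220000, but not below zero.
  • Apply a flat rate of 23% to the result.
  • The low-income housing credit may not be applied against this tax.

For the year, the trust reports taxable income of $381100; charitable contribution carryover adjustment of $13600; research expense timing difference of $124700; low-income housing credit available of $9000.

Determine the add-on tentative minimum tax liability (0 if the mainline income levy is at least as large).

Mainline income levy:
  $92000 × 14% = $12880
  $274000 × 26% = $71240
  $15100 × 30% = $4530
  → $88650
  Less low-income housing credit $9000 → $79650

Tentative minimum tax:
  Adjusted income: $381100 + $13600 + $124700 = $519400
  Exemption: 25% × ($519400 − $220000) = $74850 ≥ $44000, so the exemption is fully phased out
  Base: $519400 − $0 = $519400
  $519400 × 23% = $119462

Excess of tentative minimum tax over mainline income levy: $119462 − $79650 = $39812.

$39812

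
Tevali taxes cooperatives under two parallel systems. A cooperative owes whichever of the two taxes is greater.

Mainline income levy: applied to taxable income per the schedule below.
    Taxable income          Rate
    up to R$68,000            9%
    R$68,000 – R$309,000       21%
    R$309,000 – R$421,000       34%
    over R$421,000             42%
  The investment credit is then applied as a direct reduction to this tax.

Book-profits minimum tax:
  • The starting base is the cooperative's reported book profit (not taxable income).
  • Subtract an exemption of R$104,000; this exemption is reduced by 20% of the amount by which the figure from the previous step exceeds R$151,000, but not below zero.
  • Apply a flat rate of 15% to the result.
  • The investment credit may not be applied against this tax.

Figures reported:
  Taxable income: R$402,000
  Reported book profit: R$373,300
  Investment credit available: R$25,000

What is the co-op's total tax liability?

R$63,350

Mainline income levy:
  R$68,000 × 9% = R$6,120
  R$241,000 × 21% = R$50,610
  R$93,000 × 34% = R$31,620
  → R$88,350
  Less investment credit R$25,000 → R$63,350

Book-profits minimum tax:
  Base (reported book profit): R$373,300
  Exemption: R$104,000 − 20% × (R$373,300 − R$151,000) = R$104,000 − R$44,460 = R$59,540
  Base: R$373,300 − R$59,540 = R$313,760
  R$313,760 × 15% = R$47,064

R$63,350 > R$47,064, so the mainline income levy governs.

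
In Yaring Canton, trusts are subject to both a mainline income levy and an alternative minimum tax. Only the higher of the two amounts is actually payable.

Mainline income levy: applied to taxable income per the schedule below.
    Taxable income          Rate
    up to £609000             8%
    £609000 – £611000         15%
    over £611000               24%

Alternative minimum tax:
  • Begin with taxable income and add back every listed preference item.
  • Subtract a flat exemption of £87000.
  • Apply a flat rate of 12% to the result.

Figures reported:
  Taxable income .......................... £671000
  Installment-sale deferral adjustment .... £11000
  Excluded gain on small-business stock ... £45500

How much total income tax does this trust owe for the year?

£76860

Mainline income levy:
  £609000 × 8% = £48720
  £2000 × 15% = £300
  £60000 × 24% = £14400
  → £63420

Alternative minimum tax:
  Adjusted income: £671000 + £11000 + £45500 = £727500
  Less exemption £87000 → base £640500
  £640500 × 12% = £76860

£76860 > £63420, so the alternative minimum tax is the binding amount.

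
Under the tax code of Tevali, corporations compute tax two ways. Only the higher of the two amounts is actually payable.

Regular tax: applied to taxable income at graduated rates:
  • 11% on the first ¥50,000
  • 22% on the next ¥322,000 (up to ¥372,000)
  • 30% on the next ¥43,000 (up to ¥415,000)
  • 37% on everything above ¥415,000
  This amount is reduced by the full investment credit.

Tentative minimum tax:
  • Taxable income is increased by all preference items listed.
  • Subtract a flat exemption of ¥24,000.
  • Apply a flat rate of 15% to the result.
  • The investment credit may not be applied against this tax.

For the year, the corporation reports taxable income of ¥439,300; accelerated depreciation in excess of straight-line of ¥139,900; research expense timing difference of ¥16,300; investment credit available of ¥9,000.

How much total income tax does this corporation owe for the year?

Regular tax:
  ¥50,000 × 11% = ¥5,500
  ¥322,000 × 22% = ¥70,840
  ¥43,000 × 30% = ¥12,900
  ¥24,300 × 37% = ¥8,991
  → ¥98,231
  Less investment credit ¥9,000 → ¥89,231

Tentative minimum tax:
  Adjusted income: ¥439,300 + ¥139,900 + ¥16,300 = ¥595,500
  Less exemption ¥24,000 → base ¥571,500
  ¥571,500 × 15% = ¥85,725

¥89,231 > ¥85,725, so the regular tax governs.

¥89,231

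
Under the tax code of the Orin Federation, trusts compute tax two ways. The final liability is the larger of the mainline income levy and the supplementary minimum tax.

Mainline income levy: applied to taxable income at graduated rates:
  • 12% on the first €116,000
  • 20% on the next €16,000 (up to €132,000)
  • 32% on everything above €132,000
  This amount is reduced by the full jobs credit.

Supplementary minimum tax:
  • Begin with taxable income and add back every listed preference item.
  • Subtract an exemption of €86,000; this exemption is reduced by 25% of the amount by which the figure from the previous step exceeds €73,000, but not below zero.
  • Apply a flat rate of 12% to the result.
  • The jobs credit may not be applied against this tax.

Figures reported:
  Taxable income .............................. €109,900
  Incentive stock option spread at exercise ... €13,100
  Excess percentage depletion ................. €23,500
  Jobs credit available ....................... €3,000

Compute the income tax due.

€10,188

Supplementary minimum tax:
  Adjusted income: €109,900 + €13,100 + €23,500 = €146,500
  Exemption: €86,000 − 25% × (€146,500 − €73,000) = €86,000 − €18,375 = €67,625
  Base: €146,500 − €67,625 = €78,875
  €78,875 × 12% = €9,465

Mainline income levy:
  €109,900 × 12% = €13,188
  Less jobs credit €3,000 → €10,188

€10,188 > €9,465, so the mainline income levy governs.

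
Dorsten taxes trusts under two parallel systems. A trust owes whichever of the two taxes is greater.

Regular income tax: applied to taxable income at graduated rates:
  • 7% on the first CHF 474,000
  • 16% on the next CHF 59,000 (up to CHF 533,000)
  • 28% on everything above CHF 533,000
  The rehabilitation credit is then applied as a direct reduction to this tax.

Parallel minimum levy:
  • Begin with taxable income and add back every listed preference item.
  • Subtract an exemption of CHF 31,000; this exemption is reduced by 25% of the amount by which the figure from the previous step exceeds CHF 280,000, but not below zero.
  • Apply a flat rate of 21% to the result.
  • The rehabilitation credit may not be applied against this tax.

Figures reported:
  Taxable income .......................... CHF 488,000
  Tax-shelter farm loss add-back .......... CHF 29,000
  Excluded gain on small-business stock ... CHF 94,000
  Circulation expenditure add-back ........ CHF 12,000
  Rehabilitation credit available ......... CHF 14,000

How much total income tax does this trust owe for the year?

CHF 130,830

Regular income tax:
  CHF 474,000 × 7% = CHF 33,180
  CHF 14,000 × 16% = CHF 2,240
  → CHF 35,420
  Less rehabilitation credit CHF 14,000 → CHF 21,420

Parallel minimum levy:
  Adjusted income: CHF 488,000 + CHF 29,000 + CHF 94,000 + CHF 12,000 = CHF 623,000
  Exemption: 25% × (CHF 623,000 − CHF 280,000) = CHF 85,750 ≥ CHF 31,000, so the exemption is fully phased out
  Base: CHF 623,000 − CHF 0 = CHF 623,000
  CHF 623,000 × 21% = CHF 130,830

CHF 130,830 > CHF 21,420, so the parallel minimum levy is the binding amount.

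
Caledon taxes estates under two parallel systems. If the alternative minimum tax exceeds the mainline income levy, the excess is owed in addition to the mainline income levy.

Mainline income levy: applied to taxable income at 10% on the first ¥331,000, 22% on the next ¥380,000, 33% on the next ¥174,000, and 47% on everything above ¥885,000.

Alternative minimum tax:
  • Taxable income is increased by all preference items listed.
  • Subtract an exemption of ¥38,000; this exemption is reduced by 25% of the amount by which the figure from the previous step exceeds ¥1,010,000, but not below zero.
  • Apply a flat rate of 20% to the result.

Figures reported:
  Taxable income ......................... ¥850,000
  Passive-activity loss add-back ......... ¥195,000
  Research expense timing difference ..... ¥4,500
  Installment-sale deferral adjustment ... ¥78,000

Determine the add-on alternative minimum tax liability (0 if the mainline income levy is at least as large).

¥61,205

Mainline income levy:
  ¥331,000 × 10% = ¥33,100
  ¥380,000 × 22% = ¥83,600
  ¥139,000 × 33% = ¥45,870
  → ¥162,570

Alternative minimum tax:
  Adjusted income: ¥850,000 + ¥195,000 + ¥4,500 + ¥78,000 = ¥1,127,500
  Exemption: ¥38,000 − 25% × (¥1,127,500 − ¥1,010,000) = ¥38,000 − ¥29,375 = ¥8,625
  Base: ¥1,127,500 − ¥8,625 = ¥1,118,875
  ¥1,118,875 × 20% = ¥223,775

Excess of alternative minimum tax over mainline income levy: ¥223,775 − ¥162,570 = ¥61,205.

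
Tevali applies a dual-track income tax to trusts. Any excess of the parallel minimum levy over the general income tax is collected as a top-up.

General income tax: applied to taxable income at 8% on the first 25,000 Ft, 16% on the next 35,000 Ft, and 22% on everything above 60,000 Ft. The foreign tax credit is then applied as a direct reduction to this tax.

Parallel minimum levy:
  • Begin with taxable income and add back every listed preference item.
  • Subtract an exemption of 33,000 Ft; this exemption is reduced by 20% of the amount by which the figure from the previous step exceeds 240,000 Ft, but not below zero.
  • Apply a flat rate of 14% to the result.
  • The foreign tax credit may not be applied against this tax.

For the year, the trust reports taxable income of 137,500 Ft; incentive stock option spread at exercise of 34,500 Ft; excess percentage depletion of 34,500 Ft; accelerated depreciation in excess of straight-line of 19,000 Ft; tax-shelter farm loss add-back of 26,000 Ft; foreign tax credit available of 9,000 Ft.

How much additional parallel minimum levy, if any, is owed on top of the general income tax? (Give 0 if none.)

Parallel minimum levy:
  Adjusted income: 137,500 Ft + 34,500 Ft + 34,500 Ft + 19,000 Ft + 26,000 Ft = 251,500 Ft
  Exemption: 33,000 Ft − 20% × (251,500 Ft − 240,000 Ft) = 33,000 Ft − 2,300 Ft = 30,700 Ft
  Base: 251,500 Ft − 30,700 Ft = 220,800 Ft
  220,800 Ft × 14% = 30,912 Ft

General income tax:
  25,000 Ft × 8% = 2,000 Ft
  35,000 Ft × 16% = 5,600 Ft
  77,500 Ft × 22% = 17,050 Ft
  → 24,650 Ft
  Less foreign tax credit 9,000 Ft → 15,650 Ft

Excess of parallel minimum levy over general income tax: 30,912 Ft − 15,650 Ft = 15,262 Ft.

15,262 Ft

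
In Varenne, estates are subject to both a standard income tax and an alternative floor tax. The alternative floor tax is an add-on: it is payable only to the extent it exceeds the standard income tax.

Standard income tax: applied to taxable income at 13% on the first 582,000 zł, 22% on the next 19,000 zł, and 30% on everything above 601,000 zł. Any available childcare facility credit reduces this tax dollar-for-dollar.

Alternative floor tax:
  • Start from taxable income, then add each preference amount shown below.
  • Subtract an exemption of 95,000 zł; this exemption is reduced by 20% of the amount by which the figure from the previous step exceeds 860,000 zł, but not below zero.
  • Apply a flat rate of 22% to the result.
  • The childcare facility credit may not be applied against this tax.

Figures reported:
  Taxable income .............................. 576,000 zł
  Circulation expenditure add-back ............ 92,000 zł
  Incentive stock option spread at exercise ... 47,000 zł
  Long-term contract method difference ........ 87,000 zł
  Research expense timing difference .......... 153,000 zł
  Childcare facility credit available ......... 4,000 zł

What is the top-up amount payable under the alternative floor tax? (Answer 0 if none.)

122,500 zł

Standard income tax:
  576,000 zł × 13% = 74,880 zł
  Less childcare facility credit 4,000 zł → 70,880 zł

Alternative floor tax:
  Adjusted income: 576,000 zł + 92,000 zł + 47,000 zł + 87,000 zł + 153,000 zł = 955,000 zł
  Exemption: 95,000 zł − 20% × (955,000 zł − 860,000 zł) = 95,000 zł − 19,000 zł = 76,000 zł
  Base: 955,000 zł − 76,000 zł = 879,000 zł
  879,000 zł × 22% = 193,380 zł

Excess of alternative floor tax over standard income tax: 193,380 zł − 70,880 zł = 122,500 zł.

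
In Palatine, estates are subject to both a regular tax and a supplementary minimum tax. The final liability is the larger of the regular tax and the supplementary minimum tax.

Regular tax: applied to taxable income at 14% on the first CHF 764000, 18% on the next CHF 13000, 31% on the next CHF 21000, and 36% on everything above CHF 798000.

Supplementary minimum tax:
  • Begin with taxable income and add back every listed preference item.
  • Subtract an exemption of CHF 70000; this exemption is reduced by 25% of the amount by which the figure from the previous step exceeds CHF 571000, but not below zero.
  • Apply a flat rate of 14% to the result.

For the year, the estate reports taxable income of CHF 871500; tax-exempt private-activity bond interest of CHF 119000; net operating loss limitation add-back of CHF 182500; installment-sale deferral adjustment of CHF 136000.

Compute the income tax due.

CHF 183260

Supplementary minimum tax:
  Adjusted income: CHF 871500 + CHF 119000 + CHF 182500 + CHF 136000 = CHF 1309000
  Exemption: 25% × (CHF 1309000 − CHF 571000) = CHF 184500 ≥ CHF 70000, so the exemption is fully phased out
  Base: CHF 1309000 − CHF 0 = CHF 1309000
  CHF 1309000 × 14% = CHF 183260

Regular tax:
  CHF 764000 × 14% = CHF 106960
  CHF 13000 × 18% = CHF 2340
  CHF 21000 × 31% = CHF 6510
  CHF 73500 × 36% = CHF 26460
  → CHF 142270

CHF 183260 > CHF 142270, so the supplementary minimum tax is the binding amount.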